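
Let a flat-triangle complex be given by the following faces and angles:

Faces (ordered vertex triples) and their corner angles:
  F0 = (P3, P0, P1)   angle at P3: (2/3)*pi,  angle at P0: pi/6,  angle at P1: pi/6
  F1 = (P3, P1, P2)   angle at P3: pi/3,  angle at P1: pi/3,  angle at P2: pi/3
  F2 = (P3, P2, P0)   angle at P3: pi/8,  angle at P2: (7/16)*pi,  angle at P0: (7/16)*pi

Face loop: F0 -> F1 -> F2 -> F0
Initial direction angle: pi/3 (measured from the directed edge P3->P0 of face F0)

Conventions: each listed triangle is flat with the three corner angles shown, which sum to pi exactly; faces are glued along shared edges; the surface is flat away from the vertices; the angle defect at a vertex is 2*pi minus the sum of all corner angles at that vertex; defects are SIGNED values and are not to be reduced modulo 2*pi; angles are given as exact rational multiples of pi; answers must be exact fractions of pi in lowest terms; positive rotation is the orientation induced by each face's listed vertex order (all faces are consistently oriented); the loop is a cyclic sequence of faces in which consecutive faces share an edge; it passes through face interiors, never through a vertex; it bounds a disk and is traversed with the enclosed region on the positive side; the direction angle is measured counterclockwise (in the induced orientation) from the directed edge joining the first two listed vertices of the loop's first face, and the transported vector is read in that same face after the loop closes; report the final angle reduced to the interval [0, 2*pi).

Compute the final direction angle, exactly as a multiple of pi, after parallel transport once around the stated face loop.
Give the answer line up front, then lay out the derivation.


Answer: final direction angle = (29/24)*pi

enclosed vertex P3: corner angles sum to (9/8)*pi, defect = 2*pi - (9/8)*pi = (7/8)*pi
the rotation equals the total enclosed defect, so the final angle is initial + defects (mod 2*pi)
final angle = pi/3 + (7/8)*pi = (29/24)*pi (mod 2*pi)


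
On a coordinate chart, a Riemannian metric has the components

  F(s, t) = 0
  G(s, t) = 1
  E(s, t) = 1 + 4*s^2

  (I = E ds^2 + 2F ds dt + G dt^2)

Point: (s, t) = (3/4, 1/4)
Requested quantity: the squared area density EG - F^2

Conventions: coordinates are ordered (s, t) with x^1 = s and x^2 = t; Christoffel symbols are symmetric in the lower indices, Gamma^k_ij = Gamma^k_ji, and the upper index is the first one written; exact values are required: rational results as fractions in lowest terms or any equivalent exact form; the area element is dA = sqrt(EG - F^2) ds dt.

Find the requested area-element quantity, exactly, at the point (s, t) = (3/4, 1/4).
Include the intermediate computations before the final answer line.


E = 13/4, F = 0, G = 1; EG - F^2 = 13/4

Answer: EG - F^2 = 13/4


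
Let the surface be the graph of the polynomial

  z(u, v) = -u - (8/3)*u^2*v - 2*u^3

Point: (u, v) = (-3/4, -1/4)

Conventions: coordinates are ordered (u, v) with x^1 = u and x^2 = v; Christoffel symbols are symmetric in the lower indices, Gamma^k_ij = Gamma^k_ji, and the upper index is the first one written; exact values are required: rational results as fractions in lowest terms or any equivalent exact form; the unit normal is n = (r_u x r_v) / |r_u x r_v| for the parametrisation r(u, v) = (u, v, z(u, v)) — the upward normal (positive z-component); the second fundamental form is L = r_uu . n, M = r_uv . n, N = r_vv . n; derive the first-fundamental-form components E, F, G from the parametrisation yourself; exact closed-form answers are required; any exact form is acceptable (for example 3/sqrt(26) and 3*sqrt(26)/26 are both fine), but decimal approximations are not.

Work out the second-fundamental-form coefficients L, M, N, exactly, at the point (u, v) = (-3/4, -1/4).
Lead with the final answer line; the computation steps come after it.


Answer: L = 248*sqrt(17)/561, M = 32*sqrt(17)/187, N = 0

z_u = -43/8, z_v = -3/2, z_uu = 31/3, z_uv = 4, z_vv = 0
E = 1913/64, F = 129/16, G = 13/4; answer radicand W^2 = 2057/64
unnormalised second-form numerators: l = 31/3, m = 4, n = 0; L = l/sqrt(2057/64), and similarly M = m/sqrt(W^2), N = n/sqrt(W^2)


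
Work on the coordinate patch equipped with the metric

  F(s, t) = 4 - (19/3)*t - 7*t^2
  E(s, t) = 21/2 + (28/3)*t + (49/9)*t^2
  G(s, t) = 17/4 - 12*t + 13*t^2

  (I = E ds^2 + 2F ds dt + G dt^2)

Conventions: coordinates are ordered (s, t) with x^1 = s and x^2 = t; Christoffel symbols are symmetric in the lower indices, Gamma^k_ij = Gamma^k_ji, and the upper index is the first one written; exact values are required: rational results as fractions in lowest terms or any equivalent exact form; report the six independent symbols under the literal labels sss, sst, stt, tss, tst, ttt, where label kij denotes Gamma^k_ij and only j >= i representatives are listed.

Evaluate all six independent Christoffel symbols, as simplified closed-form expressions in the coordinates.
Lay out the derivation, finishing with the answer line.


E = 21/2 + (28/3)*t + (49/9)*t^2; F = 4 - (19/3)*t - 7*t^2; G = 17/4 - 12*t + 13*t^2
Gamma^k_ij = (1/2) g^{kl} (d_i g_jl + d_j g_il - d_l g_ij), with g^inv = (1/(EG-F^2)) [[G, -F], [-F, E]]
first partials: E_s = 0, E_t = 28/3 + (98/9)*t, F_s = 0, F_t = -19/3 - 14*t, G_s = 0, G_t = -12 + 26*t
D = EG - F^2 = 229/8 - (107/3)*t + (2287/36)*t^2 - (98/3)*t^3 + (196/9)*t^4
expanded: Gamma^s_ss = (G E_s - 2F F_s + F E_t)/(2D), Gamma^s_st = (G E_t - F G_s)/(2D), Gamma^s_tt = (2G F_t - G G_s - F G_t)/(2D), Gamma^t_ss = (2E F_s - E E_t - F E_s)/(2D), Gamma^t_st = (E G_s - F E_t)/(2D), Gamma^t_tt = (E G_t - 2F F_t + F G_s)/(2D); substitute and cancel common factors

Answer: Gamma_sss = (-8232*t^3 - 14504*t^2 - 1680*t + 4032)/(4704*t^4 - 7056*t^3 + 13722*t^2 - 7704*t + 6183), Gamma_sst = (5096*t^3 - 336*t^2 - 2366*t + 1428)/(1568*t^4 - 2352*t^3 + 4574*t^2 - 2568*t + 2061), Gamma_stt = (-6552*t^3 + 9072*t^2 - 5292*t - 210)/(1568*t^4 - 2352*t^3 + 4574*t^2 - 2568*t + 2061), Gamma_tss = (-19208*t^3 - 49392*t^2 - 65268*t - 31752)/(14112*t^4 - 21168*t^3 + 41166*t^2 - 23112*t + 18549), Gamma_tst = (8232*t^3 + 14504*t^2 + 1680*t - 4032)/(4704*t^4 - 7056*t^3 + 13722*t^2 - 7704*t + 6183), Gamma_ttt = (-1960*t^3 - 3192*t^2 + 6940*t - 2712)/(1568*t^4 - 2352*t^3 + 4574*t^2 - 2568*t + 2061)


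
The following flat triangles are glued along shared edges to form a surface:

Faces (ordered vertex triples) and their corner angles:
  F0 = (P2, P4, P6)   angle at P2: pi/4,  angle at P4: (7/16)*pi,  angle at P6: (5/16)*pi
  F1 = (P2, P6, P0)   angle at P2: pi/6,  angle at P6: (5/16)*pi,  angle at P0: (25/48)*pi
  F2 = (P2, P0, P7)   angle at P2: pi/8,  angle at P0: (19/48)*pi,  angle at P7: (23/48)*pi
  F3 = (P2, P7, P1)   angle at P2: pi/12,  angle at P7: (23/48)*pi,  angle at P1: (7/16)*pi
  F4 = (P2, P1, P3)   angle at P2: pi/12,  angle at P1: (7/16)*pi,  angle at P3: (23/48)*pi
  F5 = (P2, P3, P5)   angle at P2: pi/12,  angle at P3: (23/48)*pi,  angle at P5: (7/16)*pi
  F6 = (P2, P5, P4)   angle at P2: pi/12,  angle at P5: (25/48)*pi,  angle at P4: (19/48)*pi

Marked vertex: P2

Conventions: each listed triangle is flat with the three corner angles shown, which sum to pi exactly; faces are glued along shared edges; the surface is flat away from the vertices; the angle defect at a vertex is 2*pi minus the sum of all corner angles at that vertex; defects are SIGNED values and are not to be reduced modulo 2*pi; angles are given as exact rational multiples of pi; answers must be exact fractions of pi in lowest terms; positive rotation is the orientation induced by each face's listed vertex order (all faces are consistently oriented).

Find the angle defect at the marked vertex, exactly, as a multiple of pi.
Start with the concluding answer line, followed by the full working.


Answer: defect(P2) = (9/8)*pi

Sum of corner angles at P2: (7/8)*pi
defect = 2*pi - (7/8)*pi


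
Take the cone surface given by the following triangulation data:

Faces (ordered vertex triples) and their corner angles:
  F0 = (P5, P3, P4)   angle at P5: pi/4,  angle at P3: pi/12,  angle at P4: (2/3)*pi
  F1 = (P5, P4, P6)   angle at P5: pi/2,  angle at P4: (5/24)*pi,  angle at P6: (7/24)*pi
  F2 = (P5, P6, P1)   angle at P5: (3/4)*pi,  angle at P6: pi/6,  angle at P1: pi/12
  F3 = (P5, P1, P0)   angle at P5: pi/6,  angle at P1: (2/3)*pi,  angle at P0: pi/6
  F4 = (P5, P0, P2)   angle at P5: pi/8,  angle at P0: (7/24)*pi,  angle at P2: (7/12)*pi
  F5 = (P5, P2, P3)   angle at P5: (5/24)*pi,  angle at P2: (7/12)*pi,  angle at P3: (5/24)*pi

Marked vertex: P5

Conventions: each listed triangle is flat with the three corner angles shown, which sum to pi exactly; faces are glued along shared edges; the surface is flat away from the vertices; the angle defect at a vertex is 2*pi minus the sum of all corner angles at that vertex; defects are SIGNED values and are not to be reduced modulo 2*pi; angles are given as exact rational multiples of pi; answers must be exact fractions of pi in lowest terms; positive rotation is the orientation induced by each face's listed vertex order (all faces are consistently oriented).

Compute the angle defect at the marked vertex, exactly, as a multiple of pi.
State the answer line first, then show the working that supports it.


Answer: defect(P5) = 0

Sum of corner angles at P5: 2*pi
defect = 2*pi - 2*pi


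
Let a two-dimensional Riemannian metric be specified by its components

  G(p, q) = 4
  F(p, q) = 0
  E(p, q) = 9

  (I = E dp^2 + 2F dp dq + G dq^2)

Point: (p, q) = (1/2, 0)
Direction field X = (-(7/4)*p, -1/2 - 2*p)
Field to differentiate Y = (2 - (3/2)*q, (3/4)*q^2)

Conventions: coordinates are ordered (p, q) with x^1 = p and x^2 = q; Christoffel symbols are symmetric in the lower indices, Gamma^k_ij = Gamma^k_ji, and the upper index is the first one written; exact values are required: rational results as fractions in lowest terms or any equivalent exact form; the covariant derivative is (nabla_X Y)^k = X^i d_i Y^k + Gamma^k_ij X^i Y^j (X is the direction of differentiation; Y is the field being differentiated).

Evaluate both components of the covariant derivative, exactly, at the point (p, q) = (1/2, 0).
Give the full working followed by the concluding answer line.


E = 9, F = 0, G = 4 at the point
E_p = 0, E_q = 0, F_p = 0, F_q = 0, G_p = 0, G_q = 0
EG - F^2 = 36;  g^inv = (1/36) * [[4, 0], [0, 9]]
first-kind symbols [ij,l] = (1/2)(d_i g_jl + d_j g_il - d_l g_ij): [pp,p] = E_p/2 = 0, [pp,q] = F_p - E_q/2 = 0, [pq,p] = E_q/2 = 0, [pq,q] = G_p/2 = 0, [qq,p] = F_q - G_p/2 = 0, [qq,q] = G_q/2 = 0
Gamma^p_ij = (G*[ij,p] - F*[ij,q])/(EG - F^2), Gamma^q_ij = (E*[ij,q] - F*[ij,p])/(EG - F^2)
Gamma_ppp = 0, Gamma_ppq = 0, Gamma_pqq = 0, Gamma_qpp = 0, Gamma_qpq = 0, Gamma_qqq = 0
X = (-7/8, -3/2), Y = (2, 0) at the point

Answer: (nabla_X Y)^p = 9/4, (nabla_X Y)^q = 0


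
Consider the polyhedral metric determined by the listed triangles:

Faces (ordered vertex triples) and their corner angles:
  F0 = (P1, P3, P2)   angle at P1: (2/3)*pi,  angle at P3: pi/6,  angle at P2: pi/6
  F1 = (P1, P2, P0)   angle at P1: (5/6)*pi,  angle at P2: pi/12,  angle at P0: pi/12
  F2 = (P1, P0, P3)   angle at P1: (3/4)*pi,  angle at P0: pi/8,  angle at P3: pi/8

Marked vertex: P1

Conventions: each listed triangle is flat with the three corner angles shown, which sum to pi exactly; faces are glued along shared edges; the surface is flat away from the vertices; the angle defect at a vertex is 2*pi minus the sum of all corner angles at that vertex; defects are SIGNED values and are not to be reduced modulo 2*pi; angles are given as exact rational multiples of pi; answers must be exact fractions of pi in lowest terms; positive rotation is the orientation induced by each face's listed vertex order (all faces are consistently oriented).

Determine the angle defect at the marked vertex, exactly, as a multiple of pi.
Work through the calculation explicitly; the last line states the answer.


Sum of corner angles at P1: (9/4)*pi
defect = 2*pi - (9/4)*pi

Answer: defect(P1) = -pi/4


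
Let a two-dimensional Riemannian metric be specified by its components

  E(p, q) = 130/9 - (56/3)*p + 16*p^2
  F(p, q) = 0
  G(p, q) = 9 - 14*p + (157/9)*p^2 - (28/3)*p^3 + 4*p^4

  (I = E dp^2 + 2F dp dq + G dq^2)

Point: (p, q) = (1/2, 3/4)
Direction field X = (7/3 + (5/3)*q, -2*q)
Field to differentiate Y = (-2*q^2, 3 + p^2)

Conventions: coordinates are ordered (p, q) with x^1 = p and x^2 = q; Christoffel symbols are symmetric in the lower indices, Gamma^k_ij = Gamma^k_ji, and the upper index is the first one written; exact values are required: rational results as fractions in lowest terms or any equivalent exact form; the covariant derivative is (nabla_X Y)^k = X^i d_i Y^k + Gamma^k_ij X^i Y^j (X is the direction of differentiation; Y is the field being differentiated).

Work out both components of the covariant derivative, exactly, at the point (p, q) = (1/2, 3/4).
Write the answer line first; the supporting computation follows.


Answer: (nabla_X Y)^p = 1533/328, (nabla_X Y)^q = 47/28

E = 82/9, F = 0, G = 49/9 at the point
E_p = -8/3, E_q = 0, F_p = 0, F_q = 0, G_p = -14/9, G_q = 0
EG - F^2 = 4018/81;  g^inv = (81/4018) * [[49/9, 0], [0, 82/9]]
first-kind symbols [ij,l] = (1/2)(d_i g_jl + d_j g_il - d_l g_ij): [pp,p] = E_p/2 = -4/3, [pp,q] = F_p - E_q/2 = 0, [pq,p] = E_q/2 = 0, [pq,q] = G_p/2 = -7/9, [qq,p] = F_q - G_p/2 = 7/9, [qq,q] = G_q/2 = 0
Gamma^p_ij = (G*[ij,p] - F*[ij,q])/(EG - F^2), Gamma^q_ij = (E*[ij,q] - F*[ij,p])/(EG - F^2)
Gamma_ppp = -6/41, Gamma_ppq = 0, Gamma_pqq = 7/82, Gamma_qpp = 0, Gamma_qpq = -1/7, Gamma_qqq = 0
X = (43/12, -3/2), Y = (-9/8, 13/4) at the point


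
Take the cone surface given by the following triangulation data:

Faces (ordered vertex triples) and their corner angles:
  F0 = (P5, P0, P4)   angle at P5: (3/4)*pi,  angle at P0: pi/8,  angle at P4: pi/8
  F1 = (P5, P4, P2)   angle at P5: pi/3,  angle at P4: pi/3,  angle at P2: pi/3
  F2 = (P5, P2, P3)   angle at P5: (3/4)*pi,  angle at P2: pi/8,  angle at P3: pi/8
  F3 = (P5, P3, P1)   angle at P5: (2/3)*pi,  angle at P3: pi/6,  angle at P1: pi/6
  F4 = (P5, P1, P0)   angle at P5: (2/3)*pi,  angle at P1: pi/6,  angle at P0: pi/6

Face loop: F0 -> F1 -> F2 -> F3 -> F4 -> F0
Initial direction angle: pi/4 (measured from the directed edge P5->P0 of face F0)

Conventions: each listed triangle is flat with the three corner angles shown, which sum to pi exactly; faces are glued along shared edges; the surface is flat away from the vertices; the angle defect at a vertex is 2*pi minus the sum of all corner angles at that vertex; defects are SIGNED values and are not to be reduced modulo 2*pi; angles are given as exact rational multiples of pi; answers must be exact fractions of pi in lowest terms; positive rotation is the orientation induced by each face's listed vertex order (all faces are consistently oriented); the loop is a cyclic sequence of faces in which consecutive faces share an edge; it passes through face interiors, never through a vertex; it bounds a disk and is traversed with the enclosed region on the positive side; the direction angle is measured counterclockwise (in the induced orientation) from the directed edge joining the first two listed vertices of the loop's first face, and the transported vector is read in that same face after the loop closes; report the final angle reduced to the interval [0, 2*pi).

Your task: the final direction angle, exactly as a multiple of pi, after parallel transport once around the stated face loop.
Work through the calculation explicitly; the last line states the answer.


enclosed vertex P5: corner angles sum to (19/6)*pi, defect = 2*pi - (19/6)*pi = (-7/6)*pi
adding the enclosed defects to the starting angle (mod 2*pi, induced orientation) gives the holonomy
final angle = pi/4 - (7/6)*pi = (13/12)*pi (mod 2*pi)

Answer: final direction angle = (13/12)*pi


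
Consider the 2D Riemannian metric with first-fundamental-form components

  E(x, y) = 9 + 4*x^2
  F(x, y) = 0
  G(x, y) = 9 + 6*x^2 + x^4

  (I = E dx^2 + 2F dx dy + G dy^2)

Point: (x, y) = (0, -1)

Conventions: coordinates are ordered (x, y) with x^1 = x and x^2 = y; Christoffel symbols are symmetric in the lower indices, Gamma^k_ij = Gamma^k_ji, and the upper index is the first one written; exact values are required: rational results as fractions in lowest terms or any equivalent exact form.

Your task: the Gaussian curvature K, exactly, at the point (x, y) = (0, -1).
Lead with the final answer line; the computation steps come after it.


Answer: K = -2/27

E = 9, F = 0, G = 9, EG - F^2 = 81 at the point
E_x = 0, E_y = 0, F_x = 0, F_y = 0, G_x = 0, G_y = 0
E_yy = 0, F_xy = 0, G_xx = 12
Apply the Brioschi formula K = (det M1 - det M2)/(EG - F^2)^2 over the derivative matrices of E, F, G.
M1 = [[-E_yy/2 + F_xy - G_xx/2, E_x/2, F_x - E_y/2], [F_y - G_x/2, E, F], [G_y/2, F, G]] = [[-6, 0, 0], [0, 9, 0], [0, 0, 9]]; det M1 = -486
M2 = [[0, E_y/2, G_x/2], [E_y/2, E, F], [G_x/2, F, G]] = [[0, 0, 0], [0, 9, 0], [0, 0, 9]]; det M2 = 0
det M1 - det M2 = -486; K = -486 / (81)^2 = -2/27


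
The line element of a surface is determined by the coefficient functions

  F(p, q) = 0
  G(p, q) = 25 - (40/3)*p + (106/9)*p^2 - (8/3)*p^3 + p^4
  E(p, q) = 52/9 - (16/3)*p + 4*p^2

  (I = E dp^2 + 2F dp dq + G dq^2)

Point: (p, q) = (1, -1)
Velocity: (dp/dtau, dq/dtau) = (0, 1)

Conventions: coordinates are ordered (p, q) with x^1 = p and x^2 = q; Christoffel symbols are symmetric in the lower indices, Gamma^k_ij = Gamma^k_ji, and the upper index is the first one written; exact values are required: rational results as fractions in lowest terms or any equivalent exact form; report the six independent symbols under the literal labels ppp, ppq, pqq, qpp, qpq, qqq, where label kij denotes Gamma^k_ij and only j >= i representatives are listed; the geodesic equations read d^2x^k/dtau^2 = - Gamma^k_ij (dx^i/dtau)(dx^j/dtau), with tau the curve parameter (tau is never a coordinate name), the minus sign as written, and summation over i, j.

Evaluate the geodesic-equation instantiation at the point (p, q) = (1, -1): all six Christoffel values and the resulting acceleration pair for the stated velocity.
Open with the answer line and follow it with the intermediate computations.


Answer: Gamma_ppp = 3/10, Gamma_ppq = 0, Gamma_pqq = -7/10, Gamma_qpp = 0, Gamma_qpq = 1/7, Gamma_qqq = 0; accelerations (d^2p/dtau^2, d^2q/dtau^2) = (7/10, 0)

E = 40/9, F = 0, G = 196/9 at the point
E_p = 8/3, E_q = 0, F_p = 0, F_q = 0, G_p = 56/9, G_q = 0
EG - F^2 = 7840/81;  g^inv = (81/7840) * [[196/9, 0], [0, 40/9]]
first-kind symbols [ij,l] = (1/2)(d_i g_jl + d_j g_il - d_l g_ij): [pp,p] = E_p/2 = 4/3, [pp,q] = F_p - E_q/2 = 0, [pq,p] = E_q/2 = 0, [pq,q] = G_p/2 = 28/9, [qq,p] = F_q - G_p/2 = -28/9, [qq,q] = G_q/2 = 0
Gamma^p_ij = (G*[ij,p] - F*[ij,q])/(EG - F^2), Gamma^q_ij = (E*[ij,q] - F*[ij,p])/(EG - F^2)
Gamma_ppp = 3/10, Gamma_ppq = 0, Gamma_pqq = -7/10, Gamma_qpp = 0, Gamma_qpq = 1/7, Gamma_qqq = 0
d^2p/dtau^2 = -(Gamma_ppp*(0)^2 + 2*Gamma_ppq*(0)*(1) + Gamma_pqq*(1)^2) = 7/10
d^2q/dtau^2 = -(Gamma_qpp*(0)^2 + 2*Gamma_qpq*(0)*(1) + Gamma_qqq*(1)^2) = 0


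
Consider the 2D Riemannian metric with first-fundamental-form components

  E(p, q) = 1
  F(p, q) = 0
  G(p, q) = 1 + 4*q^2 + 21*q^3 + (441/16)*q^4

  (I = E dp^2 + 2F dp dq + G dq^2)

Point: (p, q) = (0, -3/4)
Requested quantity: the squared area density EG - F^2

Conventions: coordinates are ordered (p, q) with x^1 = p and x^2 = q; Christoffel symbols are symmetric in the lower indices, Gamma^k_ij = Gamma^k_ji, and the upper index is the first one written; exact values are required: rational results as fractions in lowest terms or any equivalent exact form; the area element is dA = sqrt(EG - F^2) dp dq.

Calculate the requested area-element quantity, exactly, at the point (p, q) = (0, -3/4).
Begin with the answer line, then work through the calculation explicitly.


Answer: EG - F^2 = 12745/4096

E = 1, F = 0, G = 12745/4096; EG - F^2 = 12745/4096


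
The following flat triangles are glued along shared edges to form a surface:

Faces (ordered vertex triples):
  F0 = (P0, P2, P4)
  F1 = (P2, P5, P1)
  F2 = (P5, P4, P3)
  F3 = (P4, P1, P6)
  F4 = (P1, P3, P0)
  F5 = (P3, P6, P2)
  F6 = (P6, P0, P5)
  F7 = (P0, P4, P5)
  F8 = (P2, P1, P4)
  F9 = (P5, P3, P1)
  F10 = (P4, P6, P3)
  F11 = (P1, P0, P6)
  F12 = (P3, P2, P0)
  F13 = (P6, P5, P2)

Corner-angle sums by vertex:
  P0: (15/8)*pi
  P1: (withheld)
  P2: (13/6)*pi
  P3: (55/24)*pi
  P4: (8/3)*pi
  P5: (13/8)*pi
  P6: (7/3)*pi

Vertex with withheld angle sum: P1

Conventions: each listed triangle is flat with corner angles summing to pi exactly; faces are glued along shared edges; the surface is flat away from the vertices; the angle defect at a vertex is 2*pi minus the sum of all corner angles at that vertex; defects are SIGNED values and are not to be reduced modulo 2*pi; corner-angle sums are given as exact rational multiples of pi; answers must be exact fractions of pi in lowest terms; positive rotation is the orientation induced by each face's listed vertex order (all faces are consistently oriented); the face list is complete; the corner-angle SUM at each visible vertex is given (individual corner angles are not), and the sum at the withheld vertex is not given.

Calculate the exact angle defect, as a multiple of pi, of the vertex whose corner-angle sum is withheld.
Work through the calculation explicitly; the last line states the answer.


V = 7, E = 21, F = 14; chi = V - E + F = 0
Gauss-Bonnet: total defect = 2*pi*chi = 0; visible defects sum to (-23/24)*pi

Answer: defect(P1) = (23/24)*pi


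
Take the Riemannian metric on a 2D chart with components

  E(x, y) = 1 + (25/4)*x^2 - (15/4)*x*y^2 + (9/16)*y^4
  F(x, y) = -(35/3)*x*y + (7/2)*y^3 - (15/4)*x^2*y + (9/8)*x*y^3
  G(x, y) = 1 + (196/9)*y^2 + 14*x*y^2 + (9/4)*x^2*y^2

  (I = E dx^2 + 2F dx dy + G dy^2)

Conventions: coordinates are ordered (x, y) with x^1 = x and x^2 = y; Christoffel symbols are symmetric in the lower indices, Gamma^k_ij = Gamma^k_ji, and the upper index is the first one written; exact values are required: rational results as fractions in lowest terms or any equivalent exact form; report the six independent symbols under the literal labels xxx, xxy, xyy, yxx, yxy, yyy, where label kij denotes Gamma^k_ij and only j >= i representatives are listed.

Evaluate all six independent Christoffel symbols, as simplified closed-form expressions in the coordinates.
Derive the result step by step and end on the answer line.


E = 1 + (25/4)*x^2 - (15/4)*x*y^2 + (9/16)*y^4; F = -(35/3)*x*y + (7/2)*y^3 - (15/4)*x^2*y + (9/8)*x*y^3; G = 1 + (196/9)*y^2 + 14*x*y^2 + (9/4)*x^2*y^2
Gamma^k_ij = (1/2) g^{kl} (d_i g_jl + d_j g_il - d_l g_ij), with g^inv = (1/(EG-F^2)) [[G, -F], [-F, E]]
first partials: E_x = (25/2)*x - (15/4)*y^2, E_y = -(15/2)*x*y + (9/4)*y^3, F_x = -(35/3)*y - (15/2)*x*y + (9/8)*y^3, F_y = -(35/3)*x + (21/2)*y^2 - (15/4)*x^2 + (27/8)*x*y^2, G_x = 14*y^2 + (9/2)*x*y^2, G_y = (392/9)*y + 28*x*y + (9/2)*x^2*y
D = EG - F^2 = 1 + (196/9)*y^2 + (25/4)*x^2 + (41/4)*x*y^2 + (9/16)*y^4 + (9/4)*x^2*y^2
expanded: Gamma^x_xx = (G E_x - 2F F_x + F E_y)/(2D), Gamma^x_xy = (G E_y - F G_x)/(2D), Gamma^x_yy = (2G F_y - G G_x - F G_y)/(2D), Gamma^y_xx = (2E F_x - E E_y - F E_x)/(2D), Gamma^y_xy = (E G_x - F E_y)/(2D), Gamma^y_yy = (E G_y - 2F F_y + F G_x)/(2D); substitute and cancel common factors

Answer: Gamma_xxx = (900*x - 270*y^2)/(324*x^2*y^2 + 900*x^2 + 1476*x*y^2 + 81*y^4 + 3136*y^2 + 144), Gamma_xxy = (-540*x*y + 162*y^3)/(324*x^2*y^2 + 900*x^2 + 1476*x*y^2 + 81*y^4 + 3136*y^2 + 144), Gamma_xyy = (-540*x^2 + 162*x*y^2 - 1680*x + 504*y^2)/(324*x^2*y^2 + 900*x^2 + 1476*x*y^2 + 81*y^4 + 3136*y^2 + 144), Gamma_yxx = (-540*x*y - 1680*y)/(324*x^2*y^2 + 900*x^2 + 1476*x*y^2 + 81*y^4 + 3136*y^2 + 144), Gamma_yxy = (324*x*y^2 + 1008*y^2)/(324*x^2*y^2 + 900*x^2 + 1476*x*y^2 + 81*y^4 + 3136*y^2 + 144), Gamma_yyy = (324*x^2*y + 2016*x*y + 3136*y)/(324*x^2*y^2 + 900*x^2 + 1476*x*y^2 + 81*y^4 + 3136*y^2 + 144)


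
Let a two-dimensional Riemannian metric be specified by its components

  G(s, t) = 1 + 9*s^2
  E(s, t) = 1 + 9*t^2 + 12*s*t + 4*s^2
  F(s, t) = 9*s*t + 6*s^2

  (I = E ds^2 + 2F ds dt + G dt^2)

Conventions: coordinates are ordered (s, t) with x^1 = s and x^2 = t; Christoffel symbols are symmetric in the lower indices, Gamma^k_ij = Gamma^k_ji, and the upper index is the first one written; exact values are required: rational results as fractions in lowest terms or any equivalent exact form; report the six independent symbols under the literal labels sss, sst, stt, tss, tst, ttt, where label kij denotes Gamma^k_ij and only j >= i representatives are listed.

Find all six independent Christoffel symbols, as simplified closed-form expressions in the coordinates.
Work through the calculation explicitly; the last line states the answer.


E = 1 + 9*t^2 + 12*s*t + 4*s^2; F = 9*s*t + 6*s^2; G = 1 + 9*s^2
Gamma^k_ij = (1/2) g^{kl} (d_i g_jl + d_j g_il - d_l g_ij), with g^inv = (1/(EG-F^2)) [[G, -F], [-F, E]]
first partials: E_s = 12*t + 8*s, E_t = 18*t + 12*s, F_s = 9*t + 12*s, F_t = 9*s, G_s = 18*s, G_t = 0
D = EG - F^2 = 1 + 9*t^2 + 12*s*t + 13*s^2
expanded: Gamma^s_ss = (G E_s - 2F F_s + F E_t)/(2D), Gamma^s_st = (G E_t - F G_s)/(2D), Gamma^s_tt = (2G F_t - G G_s - F G_t)/(2D), Gamma^t_ss = (2E F_s - E E_t - F E_s)/(2D), Gamma^t_st = (E G_s - F E_t)/(2D), Gamma^t_tt = (E G_t - 2F F_t + F G_s)/(2D); substitute and cancel common factors

Answer: Gamma_sss = (4*s + 6*t)/(13*s^2 + 12*s*t + 9*t^2 + 1), Gamma_sst = (6*s + 9*t)/(13*s^2 + 12*s*t + 9*t^2 + 1), Gamma_stt = 0, Gamma_tss = 6*s/(13*s^2 + 12*s*t + 9*t^2 + 1), Gamma_tst = 9*s/(13*s^2 + 12*s*t + 9*t^2 + 1), Gamma_ttt = 0


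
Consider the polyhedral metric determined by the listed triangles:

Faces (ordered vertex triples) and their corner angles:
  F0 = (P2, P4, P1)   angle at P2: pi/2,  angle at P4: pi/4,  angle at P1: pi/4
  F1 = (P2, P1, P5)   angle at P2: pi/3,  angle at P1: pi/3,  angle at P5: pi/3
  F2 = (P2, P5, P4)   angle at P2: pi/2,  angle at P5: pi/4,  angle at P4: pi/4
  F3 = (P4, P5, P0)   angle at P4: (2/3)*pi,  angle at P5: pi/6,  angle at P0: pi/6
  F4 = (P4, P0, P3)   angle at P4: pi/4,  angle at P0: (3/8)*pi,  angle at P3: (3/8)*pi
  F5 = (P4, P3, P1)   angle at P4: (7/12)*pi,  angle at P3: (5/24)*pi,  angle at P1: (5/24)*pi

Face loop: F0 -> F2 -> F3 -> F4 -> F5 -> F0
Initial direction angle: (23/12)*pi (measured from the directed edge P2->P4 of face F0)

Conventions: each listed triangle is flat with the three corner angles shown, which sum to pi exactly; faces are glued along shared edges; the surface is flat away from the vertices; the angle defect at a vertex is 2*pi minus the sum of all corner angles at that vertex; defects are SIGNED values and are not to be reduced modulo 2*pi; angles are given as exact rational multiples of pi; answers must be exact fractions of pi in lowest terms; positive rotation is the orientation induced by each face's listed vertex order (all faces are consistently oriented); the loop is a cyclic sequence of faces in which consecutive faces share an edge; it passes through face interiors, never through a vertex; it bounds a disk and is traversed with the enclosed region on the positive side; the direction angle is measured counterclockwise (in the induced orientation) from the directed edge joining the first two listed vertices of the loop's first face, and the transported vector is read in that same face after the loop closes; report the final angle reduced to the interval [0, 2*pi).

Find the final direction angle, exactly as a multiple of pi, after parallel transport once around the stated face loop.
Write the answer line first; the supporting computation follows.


Answer: final direction angle = (23/12)*pi

enclosed vertex P4: corner angles sum to 2*pi, defect = 2*pi - 2*pi = 0
transport around the loop rotates by the sum of enclosed defects; add to the initial angle mod 2*pi
final angle = (23/12)*pi + 0 = (23/12)*pi (mod 2*pi)


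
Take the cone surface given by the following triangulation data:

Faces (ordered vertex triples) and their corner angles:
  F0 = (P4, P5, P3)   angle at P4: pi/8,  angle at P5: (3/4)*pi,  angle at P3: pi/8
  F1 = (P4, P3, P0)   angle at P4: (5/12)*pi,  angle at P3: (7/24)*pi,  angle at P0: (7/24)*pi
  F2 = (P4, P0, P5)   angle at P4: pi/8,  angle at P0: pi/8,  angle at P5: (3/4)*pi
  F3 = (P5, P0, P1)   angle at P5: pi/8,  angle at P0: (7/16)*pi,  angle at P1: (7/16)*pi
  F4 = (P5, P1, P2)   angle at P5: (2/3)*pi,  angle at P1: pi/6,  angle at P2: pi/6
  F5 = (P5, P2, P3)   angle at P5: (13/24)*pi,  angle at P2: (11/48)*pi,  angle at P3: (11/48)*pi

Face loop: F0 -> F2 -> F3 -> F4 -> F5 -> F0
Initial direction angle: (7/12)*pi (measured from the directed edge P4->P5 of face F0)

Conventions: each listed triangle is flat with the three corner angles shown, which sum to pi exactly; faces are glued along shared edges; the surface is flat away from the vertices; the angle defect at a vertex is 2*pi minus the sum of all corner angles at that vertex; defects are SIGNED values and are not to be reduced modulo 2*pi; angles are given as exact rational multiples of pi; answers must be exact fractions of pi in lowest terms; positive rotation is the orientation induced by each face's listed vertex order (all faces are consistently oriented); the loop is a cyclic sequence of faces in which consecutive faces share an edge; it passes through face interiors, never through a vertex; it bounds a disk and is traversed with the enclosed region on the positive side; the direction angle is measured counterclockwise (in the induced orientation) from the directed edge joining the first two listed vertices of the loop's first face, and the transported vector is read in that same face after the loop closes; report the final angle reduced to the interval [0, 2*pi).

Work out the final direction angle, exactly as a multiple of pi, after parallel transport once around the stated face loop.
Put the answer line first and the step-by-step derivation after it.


Answer: final direction angle = (7/4)*pi

enclosed vertex P5: corner angles sum to (17/6)*pi, defect = 2*pi - (17/6)*pi = (-5/6)*pi
the final direction is the initial angle plus the enclosed defects, taken mod 2*pi in the induced orientation
final angle = (7/12)*pi - (5/6)*pi = (7/4)*pi (mod 2*pi)


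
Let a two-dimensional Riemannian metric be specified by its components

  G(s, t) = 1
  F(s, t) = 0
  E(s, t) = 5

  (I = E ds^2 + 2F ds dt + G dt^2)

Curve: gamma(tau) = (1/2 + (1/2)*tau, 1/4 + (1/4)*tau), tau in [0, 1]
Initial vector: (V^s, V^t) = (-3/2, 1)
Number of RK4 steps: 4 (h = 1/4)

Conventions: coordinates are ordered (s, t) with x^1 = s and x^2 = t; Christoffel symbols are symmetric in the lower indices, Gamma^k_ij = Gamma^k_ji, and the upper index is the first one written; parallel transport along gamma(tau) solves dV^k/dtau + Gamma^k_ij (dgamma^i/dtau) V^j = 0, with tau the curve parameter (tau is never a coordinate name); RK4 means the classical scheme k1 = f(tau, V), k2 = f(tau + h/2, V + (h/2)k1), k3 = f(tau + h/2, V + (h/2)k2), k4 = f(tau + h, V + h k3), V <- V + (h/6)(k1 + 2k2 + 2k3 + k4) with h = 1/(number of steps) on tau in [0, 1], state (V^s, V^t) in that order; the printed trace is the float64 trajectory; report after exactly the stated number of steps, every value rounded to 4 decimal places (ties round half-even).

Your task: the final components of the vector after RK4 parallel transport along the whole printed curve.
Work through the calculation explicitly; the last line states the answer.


gamma'(tau) = (1/2, 1/4); f(tau, V)^k = -Gamma^k_ij(gamma(tau)) gamma'^i(tau) V^j; h = 1/4; intermediate values shown to 6 dp
curve data and Christoffel symbols at the stage parameters:
  tau = 0.000000: gamma = (0.500000, 0.250000), gamma' = (0.500000, 0.250000); Gamma_sss = 0.000000, Gamma_sst = 0.000000, Gamma_stt = 0.000000, Gamma_tss = 0.000000, Gamma_tst = 0.000000, Gamma_ttt = 0.000000
  tau = 0.125000: gamma = (0.562500, 0.281250), gamma' = (0.500000, 0.250000); Gamma_sss = 0.000000, Gamma_sst = 0.000000, Gamma_stt = 0.000000, Gamma_tss = 0.000000, Gamma_tst = 0.000000, Gamma_ttt = 0.000000
  tau = 0.250000: gamma = (0.625000, 0.312500), gamma' = (0.500000, 0.250000); Gamma_sss = 0.000000, Gamma_sst = 0.000000, Gamma_stt = 0.000000, Gamma_tss = 0.000000, Gamma_tst = 0.000000, Gamma_ttt = 0.000000
  tau = 0.375000: gamma = (0.687500, 0.343750), gamma' = (0.500000, 0.250000); Gamma_sss = 0.000000, Gamma_sst = 0.000000, Gamma_stt = 0.000000, Gamma_tss = 0.000000, Gamma_tst = 0.000000, Gamma_ttt = 0.000000
  tau = 0.500000: gamma = (0.750000, 0.375000), gamma' = (0.500000, 0.250000); Gamma_sss = 0.000000, Gamma_sst = 0.000000, Gamma_stt = 0.000000, Gamma_tss = 0.000000, Gamma_tst = 0.000000, Gamma_ttt = 0.000000
  tau = 0.625000: gamma = (0.812500, 0.406250), gamma' = (0.500000, 0.250000); Gamma_sss = 0.000000, Gamma_sst = 0.000000, Gamma_stt = 0.000000, Gamma_tss = 0.000000, Gamma_tst = 0.000000, Gamma_ttt = 0.000000
  tau = 0.750000: gamma = (0.875000, 0.437500), gamma' = (0.500000, 0.250000); Gamma_sss = 0.000000, Gamma_sst = 0.000000, Gamma_stt = 0.000000, Gamma_tss = 0.000000, Gamma_tst = 0.000000, Gamma_ttt = 0.000000
  tau = 0.875000: gamma = (0.937500, 0.468750), gamma' = (0.500000, 0.250000); Gamma_sss = 0.000000, Gamma_sst = 0.000000, Gamma_stt = 0.000000, Gamma_tss = 0.000000, Gamma_tst = 0.000000, Gamma_ttt = 0.000000
  tau = 1.000000: gamma = (1.000000, 0.500000), gamma' = (0.500000, 0.250000); Gamma_sss = 0.000000, Gamma_sst = 0.000000, Gamma_stt = 0.000000, Gamma_tss = 0.000000, Gamma_tst = 0.000000, Gamma_ttt = 0.000000
step 0: V^s = -1.5000, V^t = 1.0000
step 1: k1 = (0.000000, 0.000000), k2 = (0.000000, 0.000000), k3 = (0.000000, 0.000000), k4 = (0.000000, 0.000000); V <- V + (h/6)(k1 + 2k2 + 2k3 + k4): V^s = -1.5000, V^t = 1.0000
step 2: k1 = (0.000000, 0.000000), k2 = (0.000000, 0.000000), k3 = (0.000000, 0.000000), k4 = (0.000000, 0.000000); V <- V + (h/6)(k1 + 2k2 + 2k3 + k4): V^s = -1.5000, V^t = 1.0000
step 3: k1 = (0.000000, 0.000000), k2 = (0.000000, 0.000000), k3 = (0.000000, 0.000000), k4 = (0.000000, 0.000000); V <- V + (h/6)(k1 + 2k2 + 2k3 + k4): V^s = -1.5000, V^t = 1.0000
step 4: k1 = (0.000000, 0.000000), k2 = (0.000000, 0.000000), k3 = (0.000000, 0.000000), k4 = (0.000000, 0.000000); V <- V + (h/6)(k1 + 2k2 + 2k3 + k4): V^s = -1.5000, V^t = 1.0000

Answer: V^s = -1.5000, V^t = 1.0000


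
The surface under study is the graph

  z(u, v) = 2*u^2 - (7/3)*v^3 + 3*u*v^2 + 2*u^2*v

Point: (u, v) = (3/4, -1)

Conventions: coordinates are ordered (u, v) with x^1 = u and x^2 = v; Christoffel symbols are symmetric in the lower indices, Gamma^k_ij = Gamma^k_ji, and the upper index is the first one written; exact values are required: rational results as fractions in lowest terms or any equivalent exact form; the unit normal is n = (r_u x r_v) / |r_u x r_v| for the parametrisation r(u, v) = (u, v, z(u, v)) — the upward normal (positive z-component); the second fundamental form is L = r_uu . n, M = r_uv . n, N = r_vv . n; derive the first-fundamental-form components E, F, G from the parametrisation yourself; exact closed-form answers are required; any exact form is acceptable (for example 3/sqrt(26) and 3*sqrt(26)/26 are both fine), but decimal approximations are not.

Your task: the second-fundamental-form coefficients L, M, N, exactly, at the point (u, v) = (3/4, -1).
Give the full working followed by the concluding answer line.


z_u = 3, z_v = -83/8, z_uu = 0, z_uv = -3, z_vv = 37/2
E = 10, F = -249/8, G = 6953/64; answer radicand W^2 = 7529/64
unnormalised second-form numerators: l = 0, m = -3, n = 37/2; L = l/sqrt(7529/64), and similarly M = m/sqrt(W^2), N = n/sqrt(W^2)

Answer: L = 0, M = -24*sqrt(7529)/7529, N = 148*sqrt(7529)/7529


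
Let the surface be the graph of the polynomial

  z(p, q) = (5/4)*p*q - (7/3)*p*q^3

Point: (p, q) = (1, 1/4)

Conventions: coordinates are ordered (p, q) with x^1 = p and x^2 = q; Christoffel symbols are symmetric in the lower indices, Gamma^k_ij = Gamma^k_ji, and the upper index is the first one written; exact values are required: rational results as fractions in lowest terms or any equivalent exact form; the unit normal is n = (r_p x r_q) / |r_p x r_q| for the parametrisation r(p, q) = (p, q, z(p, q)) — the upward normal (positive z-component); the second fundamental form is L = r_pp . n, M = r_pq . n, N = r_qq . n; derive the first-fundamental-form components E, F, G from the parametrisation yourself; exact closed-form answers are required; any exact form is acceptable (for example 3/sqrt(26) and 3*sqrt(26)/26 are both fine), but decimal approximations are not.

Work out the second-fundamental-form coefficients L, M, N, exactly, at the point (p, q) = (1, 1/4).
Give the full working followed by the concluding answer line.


z_p = 53/192, z_q = 13/16, z_pp = 0, z_pq = 13/16, z_qq = -7/2
E = 39673/36864, F = 689/3072, G = 425/256; answer radicand W^2 = 64009/36864
unnormalised second-form numerators: l = 0, m = 13/16, n = -7/2; L = l/sqrt(64009/36864), and similarly M = m/sqrt(W^2), N = n/sqrt(W^2)

Answer: L = 0, M = 156/253, N = -672/253


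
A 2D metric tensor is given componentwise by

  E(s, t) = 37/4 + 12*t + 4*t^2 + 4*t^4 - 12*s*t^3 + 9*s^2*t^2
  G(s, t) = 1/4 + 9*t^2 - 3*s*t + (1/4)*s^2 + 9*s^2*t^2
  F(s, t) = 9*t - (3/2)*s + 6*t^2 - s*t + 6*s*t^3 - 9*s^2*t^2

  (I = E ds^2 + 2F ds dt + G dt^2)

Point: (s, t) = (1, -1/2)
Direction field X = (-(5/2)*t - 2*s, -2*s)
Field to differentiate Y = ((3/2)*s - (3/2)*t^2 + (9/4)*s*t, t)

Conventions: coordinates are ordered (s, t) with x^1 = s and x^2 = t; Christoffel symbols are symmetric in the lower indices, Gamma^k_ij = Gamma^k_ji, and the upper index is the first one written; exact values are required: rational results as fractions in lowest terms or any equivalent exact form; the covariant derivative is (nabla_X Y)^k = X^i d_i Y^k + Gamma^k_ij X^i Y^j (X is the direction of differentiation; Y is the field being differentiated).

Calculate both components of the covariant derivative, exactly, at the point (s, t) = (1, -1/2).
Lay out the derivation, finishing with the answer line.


E = 33/4, F = -7, G = 13/2 at the point
E_s = 6, E_t = -12, F_s = -25/4, F_t = 31/2, G_s = 13/2, G_t = -21
EG - F^2 = 37/8;  g^inv = (8/37) * [[13/2, 7], [7, 33/4]]
first-kind symbols [ij,l] = (1/2)(d_i g_jl + d_j g_il - d_l g_ij): [ss,s] = E_s/2 = 3, [ss,t] = F_s - E_t/2 = -1/4, [st,s] = E_t/2 = -6, [st,t] = G_s/2 = 13/4, [tt,s] = F_t - G_s/2 = 49/4, [tt,t] = G_t/2 = -21/2
Gamma^s_ij = (G*[ij,s] - F*[ij,t])/(EG - F^2), Gamma^t_ij = (E*[ij,t] - F*[ij,s])/(EG - F^2)
Gamma_sss = 142/37, Gamma_sst = -130/37, Gamma_stt = 49/37, Gamma_tss = 303/74, Gamma_tst = -243/74, Gamma_ttt = -7/37
X = (-3/4, -2), Y = (0, -1/2) at the point

Answer: (nabla_X Y)^s = -9205/1184, (nabla_X Y)^t = -2025/592


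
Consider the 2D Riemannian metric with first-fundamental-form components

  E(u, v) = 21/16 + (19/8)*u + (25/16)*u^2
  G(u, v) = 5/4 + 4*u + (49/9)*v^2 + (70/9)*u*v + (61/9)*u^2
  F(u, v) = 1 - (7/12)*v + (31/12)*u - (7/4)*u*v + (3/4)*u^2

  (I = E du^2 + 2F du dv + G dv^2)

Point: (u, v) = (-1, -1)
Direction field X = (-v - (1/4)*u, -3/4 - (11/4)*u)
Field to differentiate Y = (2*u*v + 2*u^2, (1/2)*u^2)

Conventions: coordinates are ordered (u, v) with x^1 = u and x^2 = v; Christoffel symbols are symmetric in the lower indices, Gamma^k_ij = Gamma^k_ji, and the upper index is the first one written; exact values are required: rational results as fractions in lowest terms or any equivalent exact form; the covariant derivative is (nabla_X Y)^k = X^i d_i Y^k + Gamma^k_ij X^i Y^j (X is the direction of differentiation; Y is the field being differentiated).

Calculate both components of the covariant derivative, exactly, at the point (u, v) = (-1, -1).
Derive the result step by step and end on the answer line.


E = 1/2, F = -2, G = 69/4 at the point
E_u = -3/4, E_v = 0, F_u = 17/6, F_v = 7/6, G_u = -52/3, G_v = -56/3
EG - F^2 = 37/8;  g^inv = (8/37) * [[69/4, 2], [2, 1/2]]
first-kind symbols [ij,l] = (1/2)(d_i g_jl + d_j g_il - d_l g_ij): [uu,u] = E_u/2 = -3/8, [uu,v] = F_u - E_v/2 = 17/6, [uv,u] = E_v/2 = 0, [uv,v] = G_u/2 = -26/3, [vv,u] = F_v - G_u/2 = 59/6, [vv,v] = G_v/2 = -28/3
Gamma^u_ij = (G*[ij,u] - F*[ij,v])/(EG - F^2), Gamma^v_ij = (E*[ij,v] - F*[ij,u])/(EG - F^2)
Gamma_uuu = -77/444, Gamma_uuv = -416/111, Gamma_uvv = 3623/111, Gamma_vuu = 16/111, Gamma_vuv = -104/111, Gamma_vvv = 120/37
X = (5/4, 2), Y = (4, 1/2) at the point

Answer: (nabla_X Y)^u = -5351/444, (nabla_X Y)^v = -2383/444
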